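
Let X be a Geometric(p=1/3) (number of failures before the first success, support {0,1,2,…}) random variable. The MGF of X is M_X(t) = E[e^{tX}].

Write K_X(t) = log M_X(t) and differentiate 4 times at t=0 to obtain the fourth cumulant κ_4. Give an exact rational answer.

κ_4 = K^(4)(0) = 222

M_X(t) = 1/(3*(1 - 2*e^(t)/3))
K_X(t) = log M_X(t) = -log(1 - 2*e^(t)/3) - log(3)
K^(4)(t) = (24*e^(3*t) + 144*e^(2*t) + 54*e^(t))/(16*e^(4*t) - 96*e^(3*t) + 216*e^(2*t) - 216*e^(t) + 81)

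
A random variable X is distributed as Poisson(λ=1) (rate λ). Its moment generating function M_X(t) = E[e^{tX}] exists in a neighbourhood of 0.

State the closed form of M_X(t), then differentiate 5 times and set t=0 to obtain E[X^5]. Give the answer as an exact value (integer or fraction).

M_X(t) = e^(e^(t) - 1)
D^5[M](t) = (e^(5*t)*e^(e^(t)) + 10*e^(4*t)*e^(e^(t)) + 25*e^(3*t)*e^(e^(t)) + 15*e^(2*t)*e^(e^(t)) + e^(t)*e^(e^(t)))*e^(-1)

E[X^5] = D^5[M](0) = 52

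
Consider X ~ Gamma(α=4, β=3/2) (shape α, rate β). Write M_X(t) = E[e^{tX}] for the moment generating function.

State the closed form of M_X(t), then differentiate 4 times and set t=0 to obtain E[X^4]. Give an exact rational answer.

E[X^4] = D^4[M](0) = 4480/27

M_X(t) = 81/(16*(3/2 - t)^4)
D^4[M](t) = 1088640/(256*t^8 - 3072*t^7 + 16128*t^6 - 48384*t^5 + 90720*t^4 - 108864*t^3 + 81648*t^2 - 34992*t + 6561)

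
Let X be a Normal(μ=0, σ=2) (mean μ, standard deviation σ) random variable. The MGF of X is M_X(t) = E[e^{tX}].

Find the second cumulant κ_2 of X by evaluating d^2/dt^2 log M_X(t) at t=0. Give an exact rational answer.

M_X(t) = e^(2*t^2)
K_X(t) = log M_X(t) = 2*t^2
dK/dt = 4*t
d^2K/dt^2 = 4

κ_2 = d^2K/dt^2 |_{t=0} = 4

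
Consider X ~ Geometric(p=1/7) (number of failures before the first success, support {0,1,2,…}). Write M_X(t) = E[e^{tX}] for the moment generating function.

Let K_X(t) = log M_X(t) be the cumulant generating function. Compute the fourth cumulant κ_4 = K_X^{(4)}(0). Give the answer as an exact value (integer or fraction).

κ_4 = d^4K/dt^4 |_{t=0} = 10626

M_X(t) = 1/(7*(1 - 6*e^(t)/7))
K_X(t) = log M_X(t) = -log(1 - 6*e^(t)/7) - log(7)
dK/dt = -6*e^(t)/(6*e^(t) - 7)
d^2K/dt^2 = 42*e^(t)/(36*e^(2*t) - 84*e^(t) + 49)
d^3K/dt^3 = (-252*e^(2*t) - 294*e^(t))/(216*e^(3*t) - 756*e^(2*t) + 882*e^(t) - 343)
d^4K/dt^4 = (1512*e^(3*t) + 7056*e^(2*t) + 2058*e^(t))/(1296*e^(4*t) - 6048*e^(3*t) + 10584*e^(2*t) - 8232*e^(t) + 2401)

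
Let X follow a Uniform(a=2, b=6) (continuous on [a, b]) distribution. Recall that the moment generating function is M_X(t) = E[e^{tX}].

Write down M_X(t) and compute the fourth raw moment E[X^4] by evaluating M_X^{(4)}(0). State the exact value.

M_X(t) = (e^(6*t) - e^(2*t))/(4*t)
M′(t) = (6*t*e^(6*t) - 2*t*e^(2*t) - e^(6*t) + e^(2*t))/(4*t^2)
M′′(t) = (18*t^2*e^(6*t) - 2*t^2*e^(2*t) - 6*t*e^(6*t) + 2*t*e^(2*t) + e^(6*t) - e^(2*t))/(2*t^3)
M′′′(t) = (108*t^3*e^(6*t) - 4*t^3*e^(2*t) - 54*t^2*e^(6*t) + 6*t^2*e^(2*t) + 18*t*e^(6*t) - 6*t*e^(2*t) - 3*e^(6*t) + 3*e^(2*t))/(2*t^4)
M′′′′(t) = (324*t^4*e^(6*t) - 4*t^4*e^(2*t) - 216*t^3*e^(6*t) + 8*t^3*e^(2*t) + 108*t^2*e^(6*t) - 12*t^2*e^(2*t) - 36*t*e^(6*t) + 12*t*e^(2*t) + 6*e^(6*t) - 6*e^(2*t))/t^5

E[X^4] = M′′′′(0) = 1936/5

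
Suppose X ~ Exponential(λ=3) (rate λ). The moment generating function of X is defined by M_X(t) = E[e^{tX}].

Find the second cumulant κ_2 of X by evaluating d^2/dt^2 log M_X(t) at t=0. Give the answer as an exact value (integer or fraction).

κ_2 = d^2K/dt^2 |_{t=0} = 1/9

M_X(t) = 3/(3 - t)
K_X(t) = log M_X(t) = -log(3 - t) + log(3)
dK/dt = -1/(t - 3)
d^2K/dt^2 = 1/(t^2 - 6*t + 9)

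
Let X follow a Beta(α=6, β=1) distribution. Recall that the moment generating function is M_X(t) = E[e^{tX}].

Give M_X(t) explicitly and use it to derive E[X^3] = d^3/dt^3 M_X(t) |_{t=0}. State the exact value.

M_X(t) = ₁F₁(6; 7; t)
D^3[M](t) = 2*₁F₁(9; 10; t)/3

E[X^3] = D^3[M](0) = 2/3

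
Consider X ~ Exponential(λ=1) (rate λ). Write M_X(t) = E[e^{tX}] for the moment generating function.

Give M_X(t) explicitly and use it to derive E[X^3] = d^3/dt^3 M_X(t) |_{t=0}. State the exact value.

M_X(t) = 1/(1 - t)
M′(t) = 1/(t^2 - 2*t + 1)
M′′(t) = -2/(t^3 - 3*t^2 + 3*t - 1)
M′′′(t) = 6/(t^4 - 4*t^3 + 6*t^2 - 4*t + 1)

E[X^3] = M′′′(0) = 6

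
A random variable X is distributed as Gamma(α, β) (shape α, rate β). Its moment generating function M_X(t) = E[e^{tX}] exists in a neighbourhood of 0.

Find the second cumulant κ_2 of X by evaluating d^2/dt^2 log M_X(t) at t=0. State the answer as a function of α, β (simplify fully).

κ_2 = d^2K/dt^2 |_{t=0} = α/β^2

M_X(t) = (β/(β - t))^α
K_X(t) = log M_X(t) = α*(log(β) - log(β - t))
dK/dt = -α/(-β + t)
d^2K/dt^2 = α/(β^2 - 2*β*t + t^2)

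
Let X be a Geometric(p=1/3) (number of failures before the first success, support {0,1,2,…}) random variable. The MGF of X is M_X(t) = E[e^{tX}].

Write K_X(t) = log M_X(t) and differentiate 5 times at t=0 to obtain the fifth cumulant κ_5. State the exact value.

M_X(t) = 1/(3*(1 - 2*e^(t)/3))
K_X(t) = log M_X(t) = -log(1 - 2*e^(t)/3) - log(3)
K^(5)(t) = (-48*e^(4*t) - 792*e^(3*t) - 1188*e^(2*t) - 162*e^(t))/(32*e^(5*t) - 240*e^(4*t) + 720*e^(3*t) - 1080*e^(2*t) + 810*e^(t) - 243)

κ_5 = K^(5)(0) = 2190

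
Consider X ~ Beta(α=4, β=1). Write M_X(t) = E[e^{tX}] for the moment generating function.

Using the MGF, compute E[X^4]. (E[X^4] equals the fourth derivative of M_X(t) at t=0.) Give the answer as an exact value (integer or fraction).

E[X^4] = d^4M/dt^4 |_{t=0} = 1/2

M_X(t) = ₁F₁(4; 5; t)
dM/dt = 4*₁F₁(5; 6; t)/5
d^2M/dt^2 = 2*₁F₁(6; 7; t)/3
d^3M/dt^3 = 4*₁F₁(7; 8; t)/7
d^4M/dt^4 = ₁F₁(8; 9; t)/2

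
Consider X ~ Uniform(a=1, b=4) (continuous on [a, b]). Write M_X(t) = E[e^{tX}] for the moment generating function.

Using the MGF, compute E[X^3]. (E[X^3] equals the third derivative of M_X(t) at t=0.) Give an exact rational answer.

M_X(t) = (e^(4*t) - e^(t))/(3*t)
D^3[M](t) = (64*t^3*e^(4*t) - t^3*e^(t) - 48*t^2*e^(4*t) + 3*t^2*e^(t) + 24*t*e^(4*t) - 6*t*e^(t) - 6*e^(4*t) + 6*e^(t))/(3*t^4)

E[X^3] = D^3[M](0) = 85/4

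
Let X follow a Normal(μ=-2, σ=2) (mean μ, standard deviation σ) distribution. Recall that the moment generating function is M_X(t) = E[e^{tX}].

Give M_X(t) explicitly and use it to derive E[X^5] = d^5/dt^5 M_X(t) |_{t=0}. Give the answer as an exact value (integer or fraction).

E[X^5] = M^(5)(0) = -832

M_X(t) = e^(2*t^2 - 2*t)
M^(5)(t) = (1024*t^5*e^(2*t^2) - 2560*t^4*e^(2*t^2) + 5120*t^3*e^(2*t^2) - 5120*t^2*e^(2*t^2) + 3200*t*e^(2*t^2) - 832*e^(2*t^2))*e^(-2*t)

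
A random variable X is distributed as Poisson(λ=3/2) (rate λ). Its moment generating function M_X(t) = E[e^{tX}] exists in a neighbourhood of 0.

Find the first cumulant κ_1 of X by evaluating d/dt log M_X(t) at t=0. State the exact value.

M_X(t) = e^(3*e^(t)/2 - 3/2)
K_X(t) = log M_X(t) = 3*e^(t)/2 - 3/2
K′(t) = 3*e^(t)/2

κ_1 = K′(0) = 3/2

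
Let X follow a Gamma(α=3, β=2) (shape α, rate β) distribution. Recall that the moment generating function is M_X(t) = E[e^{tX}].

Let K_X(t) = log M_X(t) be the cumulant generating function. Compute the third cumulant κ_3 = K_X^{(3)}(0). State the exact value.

κ_3 = K′′′(0) = 3/4

M_X(t) = 8/(2 - t)^3
K_X(t) = log M_X(t) = -3*log(2 - t) + 3*log(2)
K′(t) = -3/(t - 2)
K′′(t) = 3/(t^2 - 4*t + 4)
K′′′(t) = -6/(t^3 - 6*t^2 + 12*t - 8)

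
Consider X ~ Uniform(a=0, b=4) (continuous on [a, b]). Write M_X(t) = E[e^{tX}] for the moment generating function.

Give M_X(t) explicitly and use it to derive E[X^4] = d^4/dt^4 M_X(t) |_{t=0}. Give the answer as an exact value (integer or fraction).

M_X(t) = (e^(4*t) - 1)/(4*t)
M′(t) = (4*t*e^(4*t) - e^(4*t) + 1)/(4*t^2)
M′′(t) = (8*t^2*e^(4*t) - 4*t*e^(4*t) + e^(4*t) - 1)/(2*t^3)
M′′′(t) = (32*t^3*e^(4*t) - 24*t^2*e^(4*t) + 12*t*e^(4*t) - 3*e^(4*t) + 3)/(2*t^4)
M′′′′(t) = (64*t^4*e^(4*t) - 64*t^3*e^(4*t) + 48*t^2*e^(4*t) - 24*t*e^(4*t) + 6*e^(4*t) - 6)/t^5

E[X^4] = M′′′′(0) = 256/5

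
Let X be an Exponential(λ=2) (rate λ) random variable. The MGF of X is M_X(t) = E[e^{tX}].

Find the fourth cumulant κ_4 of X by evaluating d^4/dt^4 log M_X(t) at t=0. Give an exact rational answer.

M_X(t) = 2/(2 - t)
K_X(t) = log M_X(t) = -log(2 - t) + log(2)
K′(t) = -1/(t - 2)
K′′(t) = 1/(t^2 - 4*t + 4)
K′′′(t) = -2/(t^3 - 6*t^2 + 12*t - 8)
K′′′′(t) = 6/(t^4 - 8*t^3 + 24*t^2 - 32*t + 16)

κ_4 = K′′′′(0) = 3/8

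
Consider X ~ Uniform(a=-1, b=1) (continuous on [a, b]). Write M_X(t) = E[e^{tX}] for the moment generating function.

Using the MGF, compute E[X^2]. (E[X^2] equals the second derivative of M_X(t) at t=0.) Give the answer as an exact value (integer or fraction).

E[X^2] = d^2M/dt^2 |_{t=0} = 1/3

M_X(t) = (e^(t) - e^(-t))/(2*t)
dM/dt = (t*e^(2*t) + t - e^(2*t) + 1)*e^(-t)/(2*t^2)
d^2M/dt^2 = (t^2*e^(2*t) - t^2 - 2*t*e^(2*t) - 2*t + 2*e^(2*t) - 2)*e^(-t)/(2*t^3)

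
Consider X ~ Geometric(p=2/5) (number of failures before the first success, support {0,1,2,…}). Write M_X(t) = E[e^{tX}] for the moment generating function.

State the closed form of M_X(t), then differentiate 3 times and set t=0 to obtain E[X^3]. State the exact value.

M_X(t) = 2/(5*(1 - 3*e^(t)/5))
M^(3)(t) = (54*e^(3*t) + 360*e^(2*t) + 150*e^(t))/(81*e^(4*t) - 540*e^(3*t) + 1350*e^(2*t) - 1500*e^(t) + 625)

E[X^3] = M^(3)(0) = 141/4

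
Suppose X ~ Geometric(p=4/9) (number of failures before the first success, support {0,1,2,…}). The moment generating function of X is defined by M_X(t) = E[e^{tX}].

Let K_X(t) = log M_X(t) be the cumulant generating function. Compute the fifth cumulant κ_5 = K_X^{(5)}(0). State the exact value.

M_X(t) = 4/(9*(1 - 5*e^(t)/9))
K_X(t) = log M_X(t) = -log(1 - 5*e^(t)/9) - 2*log(3) + 2*log(2)
D^5[K](t) = (-5625*e^(4*t) - 111375*e^(3*t) - 200475*e^(2*t) - 32805*e^(t))/(3125*e^(5*t) - 28125*e^(4*t) + 101250*e^(3*t) - 182250*e^(2*t) + 164025*e^(t) - 59049)

κ_5 = D^5[K](0) = 43785/128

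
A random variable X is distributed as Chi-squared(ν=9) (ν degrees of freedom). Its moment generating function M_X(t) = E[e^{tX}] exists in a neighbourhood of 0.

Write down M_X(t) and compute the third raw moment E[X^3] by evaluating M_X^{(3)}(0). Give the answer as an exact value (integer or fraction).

E[X^3] = M^(3)(0) = 1287

M_X(t) = (1 - 2*t)^(-9/2)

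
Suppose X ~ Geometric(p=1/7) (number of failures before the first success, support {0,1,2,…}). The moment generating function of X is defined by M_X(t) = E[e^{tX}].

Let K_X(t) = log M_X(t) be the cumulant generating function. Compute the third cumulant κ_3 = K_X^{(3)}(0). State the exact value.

κ_3 = K^(3)(0) = 546

M_X(t) = 1/(7*(1 - 6*e^(t)/7))
K_X(t) = log M_X(t) = -log(1 - 6*e^(t)/7) - log(7)
K^(3)(t) = (-252*e^(2*t) - 294*e^(t))/(216*e^(3*t) - 756*e^(2*t) + 882*e^(t) - 343)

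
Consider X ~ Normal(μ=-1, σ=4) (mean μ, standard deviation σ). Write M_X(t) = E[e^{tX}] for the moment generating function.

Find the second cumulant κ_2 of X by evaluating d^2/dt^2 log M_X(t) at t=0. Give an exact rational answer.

κ_2 = K^(2)(0) = 16

M_X(t) = e^(8*t^2 - t)
K_X(t) = log M_X(t) = 8*t^2 - t
K^(2)(t) = 16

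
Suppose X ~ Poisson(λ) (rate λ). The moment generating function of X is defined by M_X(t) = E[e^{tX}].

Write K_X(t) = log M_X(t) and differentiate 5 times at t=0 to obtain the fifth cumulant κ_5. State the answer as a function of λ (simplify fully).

M_X(t) = e^(λ*(e^(t) - 1))
K_X(t) = log M_X(t) = λ*(e^(t) - 1)
D^5[K](t) = λ*e^(t)

κ_5 = D^5[K](0) = λ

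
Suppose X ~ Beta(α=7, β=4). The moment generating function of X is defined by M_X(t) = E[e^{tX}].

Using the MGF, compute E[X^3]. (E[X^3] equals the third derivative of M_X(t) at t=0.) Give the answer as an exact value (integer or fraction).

M_X(t) = ₁F₁(7; 11; t)
dM/dt = 7*₁F₁(8; 12; t)/11
d^2M/dt^2 = 14*₁F₁(9; 13; t)/33
d^3M/dt^3 = 42*₁F₁(10; 14; t)/143

E[X^3] = d^3M/dt^3 |_{t=0} = 42/143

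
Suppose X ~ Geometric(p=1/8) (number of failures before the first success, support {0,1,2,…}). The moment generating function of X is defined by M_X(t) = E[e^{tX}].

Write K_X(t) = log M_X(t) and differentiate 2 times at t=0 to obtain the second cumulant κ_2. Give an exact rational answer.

κ_2 = K^(2)(0) = 56

M_X(t) = 1/(8*(1 - 7*e^(t)/8))
K_X(t) = log M_X(t) = -log(1 - 7*e^(t)/8) - 3*log(2)
K^(2)(t) = 56*e^(t)/(49*e^(2*t) - 112*e^(t) + 64)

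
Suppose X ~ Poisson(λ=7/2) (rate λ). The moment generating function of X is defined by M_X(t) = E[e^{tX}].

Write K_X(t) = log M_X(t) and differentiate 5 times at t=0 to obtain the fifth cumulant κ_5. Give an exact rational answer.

κ_5 = K′′′′′(0) = 7/2

M_X(t) = e^(7*e^(t)/2 - 7/2)
K_X(t) = log M_X(t) = 7*e^(t)/2 - 7/2
K′(t) = 7*e^(t)/2
K′′(t) = 7*e^(t)/2
K′′′(t) = 7*e^(t)/2
K′′′′(t) = 7*e^(t)/2
K′′′′′(t) = 7*e^(t)/2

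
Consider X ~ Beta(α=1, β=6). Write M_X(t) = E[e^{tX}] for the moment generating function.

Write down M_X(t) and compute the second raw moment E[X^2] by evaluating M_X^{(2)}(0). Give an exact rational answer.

E[X^2] = M^(2)(0) = 1/28

M_X(t) = ₁F₁(1; 7; t)
M^(2)(t) = ₁F₁(3; 9; t)/28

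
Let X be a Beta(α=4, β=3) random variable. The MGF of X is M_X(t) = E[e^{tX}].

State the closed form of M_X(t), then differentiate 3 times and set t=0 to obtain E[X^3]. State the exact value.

M_X(t) = ₁F₁(4; 7; t)
dM/dt = 4*₁F₁(5; 8; t)/7
d^2M/dt^2 = 5*₁F₁(6; 9; t)/14
d^3M/dt^3 = 5*₁F₁(7; 10; t)/21

E[X^3] = d^3M/dt^3 |_{t=0} = 5/21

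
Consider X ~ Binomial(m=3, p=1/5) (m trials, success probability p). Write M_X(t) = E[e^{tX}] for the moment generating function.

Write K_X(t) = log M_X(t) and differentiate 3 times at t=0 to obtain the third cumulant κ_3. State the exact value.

M_X(t) = (e^(t)/5 + 4/5)^3
K_X(t) = log M_X(t) = 3*log(e^(t)/5 + 4/5)
D^3[K](t) = (-12*e^(2*t) + 48*e^(t))/(e^(3*t) + 12*e^(2*t) + 48*e^(t) + 64)

κ_3 = D^3[K](0) = 36/125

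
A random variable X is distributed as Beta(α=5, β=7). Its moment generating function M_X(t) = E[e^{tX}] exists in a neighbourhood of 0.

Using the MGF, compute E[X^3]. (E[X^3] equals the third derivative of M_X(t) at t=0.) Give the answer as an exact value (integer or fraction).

E[X^3] = D^3[M](0) = 5/52

M_X(t) = ₁F₁(5; 12; t)
D^3[M](t) = 5*₁F₁(8; 15; t)/52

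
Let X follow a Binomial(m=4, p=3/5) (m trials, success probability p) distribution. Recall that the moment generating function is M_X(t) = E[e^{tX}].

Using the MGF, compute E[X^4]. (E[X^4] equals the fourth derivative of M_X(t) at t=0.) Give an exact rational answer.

M_X(t) = (3*e^(t)/5 + 2/5)^4
dM/dt = 324*e^(4*t)/625 + 648*e^(3*t)/625 + 432*e^(2*t)/625 + 96*e^(t)/625
d^2M/dt^2 = 1296*e^(4*t)/625 + 1944*e^(3*t)/625 + 864*e^(2*t)/625 + 96*e^(t)/625
d^3M/dt^3 = 5184*e^(4*t)/625 + 5832*e^(3*t)/625 + 1728*e^(2*t)/625 + 96*e^(t)/625
d^4M/dt^4 = 20736*e^(4*t)/625 + 17496*e^(3*t)/625 + 3456*e^(2*t)/625 + 96*e^(t)/625

E[X^4] = d^4M/dt^4 |_{t=0} = 41784/625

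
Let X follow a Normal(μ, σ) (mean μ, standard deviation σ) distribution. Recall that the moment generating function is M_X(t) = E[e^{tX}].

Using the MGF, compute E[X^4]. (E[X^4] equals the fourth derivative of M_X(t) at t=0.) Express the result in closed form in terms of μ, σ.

E[X^4] = M^(4)(0) = μ^4 + 6*μ^2*σ^2 + 3*σ^4

M_X(t) = e^(μ*t + σ^2*t^2/2)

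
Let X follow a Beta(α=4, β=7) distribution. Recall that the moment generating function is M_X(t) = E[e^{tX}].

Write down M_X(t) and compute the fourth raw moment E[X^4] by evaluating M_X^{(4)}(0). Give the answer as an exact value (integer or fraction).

E[X^4] = D^4[M](0) = 5/143

M_X(t) = ₁F₁(4; 11; t)
D^4[M](t) = 5*₁F₁(8; 15; t)/143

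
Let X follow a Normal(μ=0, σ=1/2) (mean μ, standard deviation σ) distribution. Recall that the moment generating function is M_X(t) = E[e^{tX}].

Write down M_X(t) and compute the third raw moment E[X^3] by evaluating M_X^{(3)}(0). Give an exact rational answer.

M_X(t) = e^(t^2/8)
M^(3)(t) = t^3*e^(t^2/8)/64 + 3*t*e^(t^2/8)/16

E[X^3] = M^(3)(0) = 0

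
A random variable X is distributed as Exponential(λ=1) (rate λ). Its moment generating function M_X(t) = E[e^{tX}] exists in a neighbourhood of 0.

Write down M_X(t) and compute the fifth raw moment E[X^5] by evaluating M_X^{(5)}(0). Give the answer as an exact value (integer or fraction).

E[X^5] = M^(5)(0) = 120

M_X(t) = 1/(1 - t)
M^(5)(t) = 120/(t^6 - 6*t^5 + 15*t^4 - 20*t^3 + 15*t^2 - 6*t + 1)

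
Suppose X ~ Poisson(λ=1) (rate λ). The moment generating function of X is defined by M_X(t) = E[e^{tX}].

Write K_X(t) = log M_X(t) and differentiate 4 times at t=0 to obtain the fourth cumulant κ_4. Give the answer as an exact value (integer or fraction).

M_X(t) = e^(e^(t) - 1)
K_X(t) = log M_X(t) = e^(t) - 1
D^4[K](t) = e^(t)

κ_4 = D^4[K](0) = 1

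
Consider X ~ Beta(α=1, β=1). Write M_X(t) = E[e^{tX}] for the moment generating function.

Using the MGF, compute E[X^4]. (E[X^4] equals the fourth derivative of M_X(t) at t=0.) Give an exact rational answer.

E[X^4] = d^4M/dt^4 |_{t=0} = 1/5

M_X(t) = ₁F₁(1; 2; t)
dM/dt = ₁F₁(2; 3; t)/2
d^2M/dt^2 = ₁F₁(3; 4; t)/3
d^3M/dt^3 = ₁F₁(4; 5; t)/4
d^4M/dt^4 = ₁F₁(5; 6; t)/5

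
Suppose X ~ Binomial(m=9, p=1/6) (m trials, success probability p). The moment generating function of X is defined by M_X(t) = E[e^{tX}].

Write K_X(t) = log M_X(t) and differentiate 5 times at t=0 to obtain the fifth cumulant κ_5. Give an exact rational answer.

M_X(t) = (e^(t)/6 + 5/6)^9
K_X(t) = log M_X(t) = 9*log(e^(t)/6 + 5/6)
K^(5)(t) = (-45*e^(4*t) + 2475*e^(3*t) - 12375*e^(2*t) + 5625*e^(t))/(e^(5*t) + 25*e^(4*t) + 250*e^(3*t) + 1250*e^(2*t) + 3125*e^(t) + 3125)

κ_5 = K^(5)(0) = -5/9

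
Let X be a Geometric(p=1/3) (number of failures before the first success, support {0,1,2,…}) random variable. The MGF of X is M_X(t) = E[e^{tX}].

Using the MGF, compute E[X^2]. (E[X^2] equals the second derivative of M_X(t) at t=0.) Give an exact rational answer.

E[X^2] = M^(2)(0) = 10

M_X(t) = 1/(3*(1 - 2*e^(t)/3))
M^(2)(t) = (-4*e^(2*t) - 6*e^(t))/(8*e^(3*t) - 36*e^(2*t) + 54*e^(t) - 27)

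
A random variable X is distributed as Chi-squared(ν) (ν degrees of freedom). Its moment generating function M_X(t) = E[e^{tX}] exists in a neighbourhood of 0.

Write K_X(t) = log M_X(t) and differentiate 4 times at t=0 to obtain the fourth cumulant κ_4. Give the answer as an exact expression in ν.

M_X(t) = (1 - 2*t)^(-ν/2)
K_X(t) = log M_X(t) = -ν*log(1 - 2*t)/2
dK/dt = -ν/(2*t - 1)
d^2K/dt^2 = 2*ν/(4*t^2 - 4*t + 1)
d^3K/dt^3 = -8*ν/(8*t^3 - 12*t^2 + 6*t - 1)
d^4K/dt^4 = 48*ν/(16*t^4 - 32*t^3 + 24*t^2 - 8*t + 1)

κ_4 = d^4K/dt^4 |_{t=0} = 48*ν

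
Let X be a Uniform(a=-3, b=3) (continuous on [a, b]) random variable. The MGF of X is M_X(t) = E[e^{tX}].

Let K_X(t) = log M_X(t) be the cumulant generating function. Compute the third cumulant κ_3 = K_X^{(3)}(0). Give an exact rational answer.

M_X(t) = (e^(3*t) - e^(-3*t))/(6*t)
K_X(t) = log M_X(t) = -log(t) + log(e^(3*t) - e^(-3*t)) - log(6)
D^3[K](t) = (216*t^3*e^(12*t) + 216*t^3*e^(6*t) - 2*e^(18*t) + 6*e^(12*t) - 6*e^(6*t) + 2)/(t^3*e^(18*t) - 3*t^3*e^(12*t) + 3*t^3*e^(6*t) - t^3)

κ_3 = D^3[K](0) = 0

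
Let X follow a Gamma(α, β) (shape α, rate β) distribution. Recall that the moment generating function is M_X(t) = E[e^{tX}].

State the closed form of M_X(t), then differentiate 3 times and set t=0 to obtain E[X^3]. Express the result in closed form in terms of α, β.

E[X^3] = d^3M/dt^3 |_{t=0} = α*(α^2 + 3*α + 2)/β^3

M_X(t) = (β/(β - t))^α
dM/dt = -α*β^α*(1/(β - t))^α/(-β + t)
d^2M/dt^2 = (α^2*β^α*(1/(β - t))^α + α*β^α*(1/(β - t))^α)/(β^2 - 2*β*t + t^2)
d^3M/dt^3 = (-α^3*β^α*(1/(β - t))^α - 3*α^2*β^α*(1/(β - t))^α - 2*α*β^α*(1/(β - t))^α)/(-β^3 + 3*β^2*t - 3*β*t^2 + t^3)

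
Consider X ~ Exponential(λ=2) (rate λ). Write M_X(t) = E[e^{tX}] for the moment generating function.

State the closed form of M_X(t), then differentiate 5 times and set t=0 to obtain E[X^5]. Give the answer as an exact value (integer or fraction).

E[X^5] = M^(5)(0) = 15/4

M_X(t) = 2/(2 - t)
M^(5)(t) = 240/(t^6 - 12*t^5 + 60*t^4 - 160*t^3 + 240*t^2 - 192*t + 64)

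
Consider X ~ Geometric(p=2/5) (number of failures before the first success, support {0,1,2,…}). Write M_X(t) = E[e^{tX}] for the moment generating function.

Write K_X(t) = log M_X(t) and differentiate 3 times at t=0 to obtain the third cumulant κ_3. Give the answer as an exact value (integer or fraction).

M_X(t) = 2/(5*(1 - 3*e^(t)/5))
K_X(t) = log M_X(t) = -log(1 - 3*e^(t)/5) - log(5) + log(2)
dK/dt = -3*e^(t)/(3*e^(t) - 5)
d^2K/dt^2 = 15*e^(t)/(9*e^(2*t) - 30*e^(t) + 25)
d^3K/dt^3 = (-45*e^(2*t) - 75*e^(t))/(27*e^(3*t) - 135*e^(2*t) + 225*e^(t) - 125)

κ_3 = d^3K/dt^3 |_{t=0} = 15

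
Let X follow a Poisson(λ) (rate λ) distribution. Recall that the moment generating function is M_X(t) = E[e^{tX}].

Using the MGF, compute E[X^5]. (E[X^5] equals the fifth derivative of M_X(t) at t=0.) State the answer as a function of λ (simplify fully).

E[X^5] = M′′′′′(0) = λ*(λ^4 + 10*λ^3 + 25*λ^2 + 15*λ + 1)

M_X(t) = e^(λ*(e^(t) - 1))
M′(t) = λ*e^(-λ)*e^(t)*e^(λ*e^(t))
M′′(t) = (λ^2*e^(2*t)*e^(λ*e^(t)) + λ*e^(t)*e^(λ*e^(t)))*e^(-λ)
M′′′(t) = (λ^3*e^(3*t)*e^(λ*e^(t)) + 3*λ^2*e^(2*t)*e^(λ*e^(t)) + λ*e^(t)*e^(λ*e^(t)))*e^(-λ)
M′′′′(t) = (λ^4*e^(4*t)*e^(λ*e^(t)) + 6*λ^3*e^(3*t)*e^(λ*e^(t)) + 7*λ^2*e^(2*t)*e^(λ*e^(t)) + λ*e^(t)*e^(λ*e^(t)))*e^(-λ)
M′′′′′(t) = (λ^5*e^(5*t)*e^(λ*e^(t)) + 10*λ^4*e^(4*t)*e^(λ*e^(t)) + 25*λ^3*e^(3*t)*e^(λ*e^(t)) + 15*λ^2*e^(2*t)*e^(λ*e^(t)) + λ*e^(t)*e^(λ*e^(t)))*e^(-λ)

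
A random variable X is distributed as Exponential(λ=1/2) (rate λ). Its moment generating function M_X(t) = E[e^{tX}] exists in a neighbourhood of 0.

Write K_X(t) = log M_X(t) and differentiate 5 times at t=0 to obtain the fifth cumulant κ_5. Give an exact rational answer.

κ_5 = K^(5)(0) = 768

M_X(t) = 1/(2*(1/2 - t))
K_X(t) = log M_X(t) = -log(1/2 - t) - log(2)
K^(5)(t) = -768/(32*t^5 - 80*t^4 + 80*t^3 - 40*t^2 + 10*t - 1)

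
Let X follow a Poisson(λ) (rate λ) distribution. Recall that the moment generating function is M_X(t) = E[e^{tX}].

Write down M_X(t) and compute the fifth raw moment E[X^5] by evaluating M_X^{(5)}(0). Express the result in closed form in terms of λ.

M_X(t) = e^(λ*(e^(t) - 1))
D^5[M](t) = (λ^5*e^(5*t)*e^(λ*e^(t)) + 10*λ^4*e^(4*t)*e^(λ*e^(t)) + 25*λ^3*e^(3*t)*e^(λ*e^(t)) + 15*λ^2*e^(2*t)*e^(λ*e^(t)) + λ*e^(t)*e^(λ*e^(t)))*e^(-λ)

E[X^5] = D^5[M](0) = λ*(λ^4 + 10*λ^3 + 25*λ^2 + 15*λ + 1)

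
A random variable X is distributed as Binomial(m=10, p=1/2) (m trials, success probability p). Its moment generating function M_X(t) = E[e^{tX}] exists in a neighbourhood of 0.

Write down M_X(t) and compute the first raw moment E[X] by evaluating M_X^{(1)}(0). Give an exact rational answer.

M_X(t) = (e^(t)/2 + 1/2)^10

E[X] = dM/dt |_{t=0} = 5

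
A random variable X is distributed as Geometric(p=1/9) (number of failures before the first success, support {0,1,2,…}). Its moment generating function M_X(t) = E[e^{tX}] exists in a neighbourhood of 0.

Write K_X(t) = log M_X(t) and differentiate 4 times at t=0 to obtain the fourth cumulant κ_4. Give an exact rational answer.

M_X(t) = 1/(9*(1 - 8*e^(t)/9))
K_X(t) = log M_X(t) = -log(1 - 8*e^(t)/9) - 2*log(3)
D^4[K](t) = (4608*e^(3*t) + 20736*e^(2*t) + 5832*e^(t))/(4096*e^(4*t) - 18432*e^(3*t) + 31104*e^(2*t) - 23328*e^(t) + 6561)

κ_4 = D^4[K](0) = 31176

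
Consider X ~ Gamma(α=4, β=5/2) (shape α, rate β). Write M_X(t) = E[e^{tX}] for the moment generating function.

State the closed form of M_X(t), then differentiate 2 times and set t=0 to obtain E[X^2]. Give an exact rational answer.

M_X(t) = 625/(16*(5/2 - t)^4)
dM/dt = -5000/(32*t^5 - 400*t^4 + 2000*t^3 - 5000*t^2 + 6250*t - 3125)
d^2M/dt^2 = 50000/(64*t^6 - 960*t^5 + 6000*t^4 - 20000*t^3 + 37500*t^2 - 37500*t + 15625)

E[X^2] = d^2M/dt^2 |_{t=0} = 16/5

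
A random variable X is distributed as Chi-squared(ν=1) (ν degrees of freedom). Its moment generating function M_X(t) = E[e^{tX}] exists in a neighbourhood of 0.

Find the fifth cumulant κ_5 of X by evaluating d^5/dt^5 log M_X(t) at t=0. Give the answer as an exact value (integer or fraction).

M_X(t) = 1/√(1 - 2*t)
K_X(t) = log M_X(t) = -log(1 - 2*t)/2
D^5[K](t) = -384/(32*t^5 - 80*t^4 + 80*t^3 - 40*t^2 + 10*t - 1)

κ_5 = D^5[K](0) = 384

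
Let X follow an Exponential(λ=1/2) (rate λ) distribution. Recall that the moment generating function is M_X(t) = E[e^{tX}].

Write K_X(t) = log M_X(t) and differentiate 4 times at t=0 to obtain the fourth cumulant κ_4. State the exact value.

κ_4 = K′′′′(0) = 96

M_X(t) = 1/(2*(1/2 - t))
K_X(t) = log M_X(t) = -log(1/2 - t) - log(2)
K′(t) = -2/(2*t - 1)
K′′(t) = 4/(4*t^2 - 4*t + 1)
K′′′(t) = -16/(8*t^3 - 12*t^2 + 6*t - 1)
K′′′′(t) = 96/(16*t^4 - 32*t^3 + 24*t^2 - 8*t + 1)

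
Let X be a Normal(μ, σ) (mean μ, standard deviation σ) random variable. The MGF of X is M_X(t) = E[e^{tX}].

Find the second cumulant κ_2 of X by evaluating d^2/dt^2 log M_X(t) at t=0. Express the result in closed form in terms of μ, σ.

M_X(t) = e^(μ*t + σ^2*t^2/2)
K_X(t) = log M_X(t) = μ*t + σ^2*t^2/2
K^(2)(t) = σ^2

κ_2 = K^(2)(0) = σ^2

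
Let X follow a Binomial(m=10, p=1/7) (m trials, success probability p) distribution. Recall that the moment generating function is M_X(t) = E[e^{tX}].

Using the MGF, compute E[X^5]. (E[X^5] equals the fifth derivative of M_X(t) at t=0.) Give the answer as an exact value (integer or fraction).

E[X^5] = d^5M/dt^5 |_{t=0} = 250300/2401

M_X(t) = (e^(t)/7 + 6/7)^10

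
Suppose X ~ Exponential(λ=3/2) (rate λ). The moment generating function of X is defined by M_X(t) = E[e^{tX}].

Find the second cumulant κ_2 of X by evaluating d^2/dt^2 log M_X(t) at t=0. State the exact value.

κ_2 = d^2K/dt^2 |_{t=0} = 4/9

M_X(t) = 3/(2*(3/2 - t))
K_X(t) = log M_X(t) = -log(3/2 - t) - log(2) + log(3)
dK/dt = -2/(2*t - 3)
d^2K/dt^2 = 4/(4*t^2 - 12*t + 9)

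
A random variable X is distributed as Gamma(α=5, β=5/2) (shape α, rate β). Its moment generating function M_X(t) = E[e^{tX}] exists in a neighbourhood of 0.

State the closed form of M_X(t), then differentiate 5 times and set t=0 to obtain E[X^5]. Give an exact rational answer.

M_X(t) = 3125/(32*(5/2 - t)^5)
M^(5)(t) = 1512000000/(1024*t^10 - 25600*t^9 + 288000*t^8 - 1920000*t^7 + 8400000*t^6 - 25200000*t^5 + 52500000*t^4 - 75000000*t^3 + 70312500*t^2 - 39062500*t + 9765625)

E[X^5] = M^(5)(0) = 96768/625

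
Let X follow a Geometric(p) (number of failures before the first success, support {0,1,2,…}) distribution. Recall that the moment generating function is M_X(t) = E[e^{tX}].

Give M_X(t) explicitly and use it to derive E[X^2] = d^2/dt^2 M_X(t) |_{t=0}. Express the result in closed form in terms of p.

M_X(t) = p/(-(1 - p)*e^(t) + 1)

E[X^2] = M^(2)(0) = 1 - 3/p + 2/p^2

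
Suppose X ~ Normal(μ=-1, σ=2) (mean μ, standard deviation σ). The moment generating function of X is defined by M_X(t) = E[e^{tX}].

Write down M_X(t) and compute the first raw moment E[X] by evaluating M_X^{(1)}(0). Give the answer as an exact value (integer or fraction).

E[X] = M′(0) = -1

M_X(t) = e^(2*t^2 - t)
M′(t) = 4*t*e^(-t)*e^(2*t^2) - e^(-t)*e^(2*t^2)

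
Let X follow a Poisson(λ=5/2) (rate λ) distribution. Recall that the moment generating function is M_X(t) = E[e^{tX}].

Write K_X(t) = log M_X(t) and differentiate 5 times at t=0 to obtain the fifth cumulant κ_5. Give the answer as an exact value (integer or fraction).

M_X(t) = e^(5*e^(t)/2 - 5/2)
K_X(t) = log M_X(t) = 5*e^(t)/2 - 5/2
K^(5)(t) = 5*e^(t)/2

κ_5 = K^(5)(0) = 5/2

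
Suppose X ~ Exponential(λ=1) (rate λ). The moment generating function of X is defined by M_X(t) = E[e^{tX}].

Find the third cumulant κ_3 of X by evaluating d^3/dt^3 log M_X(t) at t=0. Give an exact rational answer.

κ_3 = K′′′(0) = 2

M_X(t) = 1/(1 - t)
K_X(t) = log M_X(t) = -log(1 - t)
K′(t) = -1/(t - 1)
K′′(t) = 1/(t^2 - 2*t + 1)
K′′′(t) = -2/(t^3 - 3*t^2 + 3*t - 1)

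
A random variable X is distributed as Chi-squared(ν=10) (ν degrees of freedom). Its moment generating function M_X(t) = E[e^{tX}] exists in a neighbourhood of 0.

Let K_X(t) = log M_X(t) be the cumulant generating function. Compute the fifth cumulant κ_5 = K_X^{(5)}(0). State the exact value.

κ_5 = d^5K/dt^5 |_{t=0} = 3840

M_X(t) = (1 - 2*t)^(-5)
K_X(t) = log M_X(t) = -5*log(1 - 2*t)
dK/dt = -10/(2*t - 1)
d^2K/dt^2 = 20/(4*t^2 - 4*t + 1)
d^3K/dt^3 = -80/(8*t^3 - 12*t^2 + 6*t - 1)
d^4K/dt^4 = 480/(16*t^4 - 32*t^3 + 24*t^2 - 8*t + 1)
d^5K/dt^5 = -3840/(32*t^5 - 80*t^4 + 80*t^3 - 40*t^2 + 10*t - 1)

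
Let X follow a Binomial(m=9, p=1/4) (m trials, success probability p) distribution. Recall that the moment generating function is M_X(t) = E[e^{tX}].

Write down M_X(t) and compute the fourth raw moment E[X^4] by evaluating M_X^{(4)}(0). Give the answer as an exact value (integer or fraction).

M_X(t) = (e^(t)/4 + 3/4)^9

E[X^4] = M^(4)(0) = 1485/16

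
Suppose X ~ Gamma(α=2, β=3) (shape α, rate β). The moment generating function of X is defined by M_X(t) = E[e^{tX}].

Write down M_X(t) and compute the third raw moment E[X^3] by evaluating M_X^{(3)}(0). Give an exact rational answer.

M_X(t) = 9/(3 - t)^2
dM/dt = -18/(t^3 - 9*t^2 + 27*t - 27)
d^2M/dt^2 = 54/(t^4 - 12*t^3 + 54*t^2 - 108*t + 81)
d^3M/dt^3 = -216/(t^5 - 15*t^4 + 90*t^3 - 270*t^2 + 405*t - 243)

E[X^3] = d^3M/dt^3 |_{t=0} = 8/9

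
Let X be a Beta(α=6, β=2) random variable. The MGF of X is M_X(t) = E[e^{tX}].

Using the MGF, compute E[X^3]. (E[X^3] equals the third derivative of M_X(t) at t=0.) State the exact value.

M_X(t) = ₁F₁(6; 8; t)
M′(t) = 3*₁F₁(7; 9; t)/4
M′′(t) = 7*₁F₁(8; 10; t)/12
M′′′(t) = 7*₁F₁(9; 11; t)/15

E[X^3] = M′′′(0) = 7/15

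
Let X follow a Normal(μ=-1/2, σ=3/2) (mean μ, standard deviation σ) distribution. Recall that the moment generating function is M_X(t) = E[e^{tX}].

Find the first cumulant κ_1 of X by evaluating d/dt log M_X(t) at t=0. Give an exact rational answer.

κ_1 = K′(0) = -1/2

M_X(t) = e^(9*t^2/8 - t/2)
K_X(t) = log M_X(t) = 9*t^2/8 - t/2
K′(t) = 9*t/4 - 1/2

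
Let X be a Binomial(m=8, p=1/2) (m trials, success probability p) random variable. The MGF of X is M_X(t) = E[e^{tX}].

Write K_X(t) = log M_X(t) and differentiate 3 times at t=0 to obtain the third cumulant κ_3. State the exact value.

κ_3 = d^3K/dt^3 |_{t=0} = 0

M_X(t) = (e^(t)/2 + 1/2)^8
K_X(t) = log M_X(t) = 8*log(e^(t)/2 + 1/2)
dK/dt = 8*e^(t)/(e^(t) + 1)
d^2K/dt^2 = 8*e^(t)/(e^(2*t) + 2*e^(t) + 1)
d^3K/dt^3 = (-8*e^(2*t) + 8*e^(t))/(e^(3*t) + 3*e^(2*t) + 3*e^(t) + 1)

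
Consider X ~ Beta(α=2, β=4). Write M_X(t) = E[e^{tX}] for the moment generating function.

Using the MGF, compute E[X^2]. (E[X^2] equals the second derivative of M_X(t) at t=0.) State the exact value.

E[X^2] = M^(2)(0) = 1/7

M_X(t) = ₁F₁(2; 6; t)
M^(2)(t) = ₁F₁(4; 8; t)/7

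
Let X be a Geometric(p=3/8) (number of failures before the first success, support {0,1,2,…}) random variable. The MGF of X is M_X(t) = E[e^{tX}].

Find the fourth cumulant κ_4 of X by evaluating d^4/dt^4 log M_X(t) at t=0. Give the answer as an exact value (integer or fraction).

M_X(t) = 3/(8*(1 - 5*e^(t)/8))
K_X(t) = log M_X(t) = -log(1 - 5*e^(t)/8) - 3*log(2) + log(3)
dK/dt = -5*e^(t)/(5*e^(t) - 8)
d^2K/dt^2 = 40*e^(t)/(25*e^(2*t) - 80*e^(t) + 64)
d^3K/dt^3 = (-200*e^(2*t) - 320*e^(t))/(125*e^(3*t) - 600*e^(2*t) + 960*e^(t) - 512)
d^4K/dt^4 = (1000*e^(3*t) + 6400*e^(2*t) + 2560*e^(t))/(625*e^(4*t) - 4000*e^(3*t) + 9600*e^(2*t) - 10240*e^(t) + 4096)

κ_4 = d^4K/dt^4 |_{t=0} = 3320/27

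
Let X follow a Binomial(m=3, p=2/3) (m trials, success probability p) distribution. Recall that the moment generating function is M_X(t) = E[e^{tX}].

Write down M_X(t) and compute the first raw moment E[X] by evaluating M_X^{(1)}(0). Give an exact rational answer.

E[X] = M^(1)(0) = 2

M_X(t) = (2*e^(t)/3 + 1/3)^3
M^(1)(t) = 8*e^(3*t)/9 + 8*e^(2*t)/9 + 2*e^(t)/9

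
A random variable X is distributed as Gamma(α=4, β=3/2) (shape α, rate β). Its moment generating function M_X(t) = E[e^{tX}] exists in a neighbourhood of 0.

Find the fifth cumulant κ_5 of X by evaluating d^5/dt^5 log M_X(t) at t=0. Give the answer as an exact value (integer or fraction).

κ_5 = K^(5)(0) = 1024/81

M_X(t) = 81/(16*(3/2 - t)^4)
K_X(t) = log M_X(t) = -4*log(3/2 - t) - 4*log(2) + 4*log(3)
K^(5)(t) = -3072/(32*t^5 - 240*t^4 + 720*t^3 - 1080*t^2 + 810*t - 243)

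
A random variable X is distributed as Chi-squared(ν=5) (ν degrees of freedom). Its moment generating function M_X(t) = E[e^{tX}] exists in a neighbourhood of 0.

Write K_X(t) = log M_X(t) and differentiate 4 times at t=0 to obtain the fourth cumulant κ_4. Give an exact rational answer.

κ_4 = D^4[K](0) = 240

M_X(t) = (1 - 2*t)^(-5/2)
K_X(t) = log M_X(t) = -5*log(1 - 2*t)/2
D^4[K](t) = 240/(16*t^4 - 32*t^3 + 24*t^2 - 8*t + 1)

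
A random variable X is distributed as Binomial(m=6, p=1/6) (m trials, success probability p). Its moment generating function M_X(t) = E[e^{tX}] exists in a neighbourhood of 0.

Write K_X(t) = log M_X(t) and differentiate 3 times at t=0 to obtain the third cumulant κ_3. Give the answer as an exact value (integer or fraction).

M_X(t) = (e^(t)/6 + 5/6)^6
K_X(t) = log M_X(t) = 6*log(e^(t)/6 + 5/6)
K^(3)(t) = (-30*e^(2*t) + 150*e^(t))/(e^(3*t) + 15*e^(2*t) + 75*e^(t) + 125)

κ_3 = K^(3)(0) = 5/9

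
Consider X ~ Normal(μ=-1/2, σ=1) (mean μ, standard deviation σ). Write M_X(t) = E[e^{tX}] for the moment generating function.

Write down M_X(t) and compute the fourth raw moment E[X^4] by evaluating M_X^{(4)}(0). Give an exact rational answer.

M_X(t) = e^(t^2/2 - t/2)
M^(4)(t) = (16*t^4*e^(t^2/2) - 32*t^3*e^(t^2/2) + 120*t^2*e^(t^2/2) - 104*t*e^(t^2/2) + 73*e^(t^2/2))*e^(-t/2)/16

E[X^4] = M^(4)(0) = 73/16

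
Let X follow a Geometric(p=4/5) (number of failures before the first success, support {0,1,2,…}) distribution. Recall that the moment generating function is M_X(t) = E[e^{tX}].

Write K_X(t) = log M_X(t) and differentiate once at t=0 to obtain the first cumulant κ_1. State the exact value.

κ_1 = K′(0) = 1/4

M_X(t) = 4/(5*(1 - e^(t)/5))
K_X(t) = log M_X(t) = -log(1 - e^(t)/5) - log(5) + 2*log(2)
K′(t) = -e^(t)/(e^(t) - 5)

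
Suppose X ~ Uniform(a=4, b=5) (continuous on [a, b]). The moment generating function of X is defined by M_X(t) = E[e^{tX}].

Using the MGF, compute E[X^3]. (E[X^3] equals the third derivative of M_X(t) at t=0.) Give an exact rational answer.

E[X^3] = M′′′(0) = 369/4

M_X(t) = (e^(5*t) - e^(4*t))/t
M′(t) = (5*t*e^(5*t) - 4*t*e^(4*t) - e^(5*t) + e^(4*t))/t^2
M′′(t) = (25*t^2*e^(5*t) - 16*t^2*e^(4*t) - 10*t*e^(5*t) + 8*t*e^(4*t) + 2*e^(5*t) - 2*e^(4*t))/t^3
M′′′(t) = (125*t^3*e^(5*t) - 64*t^3*e^(4*t) - 75*t^2*e^(5*t) + 48*t^2*e^(4*t) + 30*t*e^(5*t) - 24*t*e^(4*t) - 6*e^(5*t) + 6*e^(4*t))/t^4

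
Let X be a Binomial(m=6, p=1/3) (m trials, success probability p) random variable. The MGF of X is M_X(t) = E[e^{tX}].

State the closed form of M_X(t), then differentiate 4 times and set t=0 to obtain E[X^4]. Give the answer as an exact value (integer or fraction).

M_X(t) = (e^(t)/3 + 2/3)^6
dM/dt = 2*e^(6*t)/243 + 20*e^(5*t)/243 + 80*e^(4*t)/243 + 160*e^(3*t)/243 + 160*e^(2*t)/243 + 64*e^(t)/243
d^2M/dt^2 = 4*e^(6*t)/81 + 100*e^(5*t)/243 + 320*e^(4*t)/243 + 160*e^(3*t)/81 + 320*e^(2*t)/243 + 64*e^(t)/243
d^3M/dt^3 = 8*e^(6*t)/27 + 500*e^(5*t)/243 + 1280*e^(4*t)/243 + 160*e^(3*t)/27 + 640*e^(2*t)/243 + 64*e^(t)/243
d^4M/dt^4 = 16*e^(6*t)/9 + 2500*e^(5*t)/243 + 5120*e^(4*t)/243 + 160*e^(3*t)/9 + 1280*e^(2*t)/243 + 64*e^(t)/243

E[X^4] = d^4M/dt^4 |_{t=0} = 508/9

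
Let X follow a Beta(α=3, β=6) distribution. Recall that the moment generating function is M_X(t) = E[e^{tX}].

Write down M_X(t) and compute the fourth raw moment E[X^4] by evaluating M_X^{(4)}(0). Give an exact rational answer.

M_X(t) = ₁F₁(3; 9; t)
M^(4)(t) = ₁F₁(7; 13; t)/33

E[X^4] = M^(4)(0) = 1/33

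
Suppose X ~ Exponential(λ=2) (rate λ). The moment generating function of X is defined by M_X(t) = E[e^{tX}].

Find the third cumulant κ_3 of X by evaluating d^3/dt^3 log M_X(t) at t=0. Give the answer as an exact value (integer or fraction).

κ_3 = D^3[K](0) = 1/4

M_X(t) = 2/(2 - t)
K_X(t) = log M_X(t) = -log(2 - t) + log(2)
D^3[K](t) = -2/(t^3 - 6*t^2 + 12*t - 8)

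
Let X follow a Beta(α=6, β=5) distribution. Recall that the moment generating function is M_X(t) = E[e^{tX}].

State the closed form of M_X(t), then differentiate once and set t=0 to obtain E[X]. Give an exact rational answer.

M_X(t) = ₁F₁(6; 11; t)
M′(t) = 6*₁F₁(7; 12; t)/11

E[X] = M′(0) = 6/11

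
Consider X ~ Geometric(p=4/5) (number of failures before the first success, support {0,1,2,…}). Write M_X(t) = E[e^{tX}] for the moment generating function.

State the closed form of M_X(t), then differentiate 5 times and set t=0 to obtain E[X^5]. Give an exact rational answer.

M_X(t) = 4/(5*(1 - e^(t)/5))
M′(t) = 4*e^(t)/(e^(2*t) - 10*e^(t) + 25)
M′′(t) = (-4*e^(2*t) - 20*e^(t))/(e^(3*t) - 15*e^(2*t) + 75*e^(t) - 125)
M′′′(t) = (4*e^(3*t) + 80*e^(2*t) + 100*e^(t))/(e^(4*t) - 20*e^(3*t) + 150*e^(2*t) - 500*e^(t) + 625)
M′′′′(t) = (-4*e^(4*t) - 220*e^(3*t) - 1100*e^(2*t) - 500*e^(t))/(e^(5*t) - 25*e^(4*t) + 250*e^(3*t) - 1250*e^(2*t) + 3125*e^(t) - 3125)
M′′′′′(t) = (4*e^(5*t) + 520*e^(4*t) + 6600*e^(3*t) + 13000*e^(2*t) + 2500*e^(t))/(e^(6*t) - 30*e^(5*t) + 375*e^(4*t) - 2500*e^(3*t) + 9375*e^(2*t) - 18750*e^(t) + 15625)

E[X^5] = M′′′′′(0) = 707/128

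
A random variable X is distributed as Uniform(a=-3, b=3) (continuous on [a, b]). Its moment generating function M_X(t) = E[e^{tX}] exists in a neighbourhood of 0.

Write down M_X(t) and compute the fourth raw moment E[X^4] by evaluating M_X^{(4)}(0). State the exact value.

M_X(t) = (e^(3*t) - e^(-3*t))/(6*t)
dM/dt = (3*t*e^(6*t) + 3*t - e^(6*t) + 1)*e^(-3*t)/(6*t^2)
d^2M/dt^2 = (9*t^2*e^(6*t) - 9*t^2 - 6*t*e^(6*t) - 6*t + 2*e^(6*t) - 2)*e^(-3*t)/(6*t^3)
d^3M/dt^3 = (9*t^3*e^(6*t) + 9*t^3 - 9*t^2*e^(6*t) + 9*t^2 + 6*t*e^(6*t) + 6*t - 2*e^(6*t) + 2)*e^(-3*t)/(2*t^4)
d^4M/dt^4 = (27*t^4*e^(6*t) - 27*t^4 - 36*t^3*e^(6*t) - 36*t^3 + 36*t^2*e^(6*t) - 36*t^2 - 24*t*e^(6*t) - 24*t + 8*e^(6*t) - 8)*e^(-3*t)/(2*t^5)

E[X^4] = d^4M/dt^4 |_{t=0} = 81/5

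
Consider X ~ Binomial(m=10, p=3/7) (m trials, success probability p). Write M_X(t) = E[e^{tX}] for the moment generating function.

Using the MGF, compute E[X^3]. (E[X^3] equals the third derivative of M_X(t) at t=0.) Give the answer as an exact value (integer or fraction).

E[X^3] = M′′′(0) = 37920/343

M_X(t) = (3*e^(t)/7 + 4/7)^10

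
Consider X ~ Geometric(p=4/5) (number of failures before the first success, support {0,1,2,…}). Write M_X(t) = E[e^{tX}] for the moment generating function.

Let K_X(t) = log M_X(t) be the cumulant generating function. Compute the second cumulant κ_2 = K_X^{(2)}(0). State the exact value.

M_X(t) = 4/(5*(1 - e^(t)/5))
K_X(t) = log M_X(t) = -log(1 - e^(t)/5) - log(5) + 2*log(2)
D^2[K](t) = 5*e^(t)/(e^(2*t) - 10*e^(t) + 25)

κ_2 = D^2[K](0) = 5/16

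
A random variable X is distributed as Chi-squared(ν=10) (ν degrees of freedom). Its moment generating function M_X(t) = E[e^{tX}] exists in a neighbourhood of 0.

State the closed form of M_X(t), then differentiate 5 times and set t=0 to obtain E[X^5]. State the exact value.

M_X(t) = (1 - 2*t)^(-5)
M^(5)(t) = 483840/(1024*t^10 - 5120*t^9 + 11520*t^8 - 15360*t^7 + 13440*t^6 - 8064*t^5 + 3360*t^4 - 960*t^3 + 180*t^2 - 20*t + 1)

E[X^5] = M^(5)(0) = 483840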